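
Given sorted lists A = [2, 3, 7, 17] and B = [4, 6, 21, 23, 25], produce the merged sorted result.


List A: [2, 3, 7, 17]
List B: [4, 6, 21, 23, 25]
Repeatedly compare the front elements and take the smaller:
  2 vs 4 -> take 2
  3 vs 4 -> take 3
  7 vs 4 -> take 4
  7 vs 6 -> take 6
  7 vs 21 -> take 7
  17 vs 21 -> take 17
  A is exhausted; append the rest of B: [21, 23, 25]
Final answer: [2, 3, 4, 6, 7, 17, 21, 23, 25]


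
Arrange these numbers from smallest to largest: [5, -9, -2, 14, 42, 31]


Original list: [5, -9, -2, 14, 42, 31]
Repeatedly take the smallest remaining element:
  Remaining [5, -9, -2, 14, 42, 31] -> smallest is -9
  Remaining [5, -2, 14, 42, 31] -> smallest is -2
  Remaining [5, 14, 42, 31] -> smallest is 5
  Remaining [14, 42, 31] -> smallest is 14
  Remaining [42, 31] -> smallest is 31
  Remaining [42] -> smallest is 42
Collecting the picks in order gives the sorted list.
Final answer: [-9, -2, 5, 14, 31, 42]


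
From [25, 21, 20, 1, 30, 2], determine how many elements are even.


Check each element:
  25 is odd
  21 is odd
  20 is even
  1 is odd
  30 is even
  2 is even
Evens: [20, 30, 2]
Count of evens = 3
Final answer: 3


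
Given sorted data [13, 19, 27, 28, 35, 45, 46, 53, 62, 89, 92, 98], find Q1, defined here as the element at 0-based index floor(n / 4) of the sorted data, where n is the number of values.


The list has n = 12 elements.
Q1 index = floor(12 / 4) = floor(3) = 3
Counting from index 0 in the sorted data, the element at index 3 is 28.
Final answer: 28


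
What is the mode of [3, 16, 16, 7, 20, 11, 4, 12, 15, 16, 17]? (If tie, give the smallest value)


Count the frequency of each value:
  3 appears 1 time(s)
  4 appears 1 time(s)
  7 appears 1 time(s)
  11 appears 1 time(s)
  12 appears 1 time(s)
  15 appears 1 time(s)
  16 appears 3 time(s)
  17 appears 1 time(s)
  20 appears 1 time(s)
Maximum frequency is 3.
Only 16 reaches that frequency, so it is the mode.
Final answer: 16


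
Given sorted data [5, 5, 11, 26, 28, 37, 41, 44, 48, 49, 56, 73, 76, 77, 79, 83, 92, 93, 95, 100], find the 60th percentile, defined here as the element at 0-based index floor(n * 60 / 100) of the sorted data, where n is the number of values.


The dataset has n = 20 elements.
Index = floor(20 * 60 / 100) = floor(1200 / 100) = floor(12) = 12
Counting from index 0 in the sorted data, the element at index 12 is 76.
Final answer: 76


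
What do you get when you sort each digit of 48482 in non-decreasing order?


The number 48482 has digits: 4, 8, 4, 8, 2
Sorted: 2, 4, 4, 8, 8
Joining the sorted digits gives the result.
Final answer: 24488


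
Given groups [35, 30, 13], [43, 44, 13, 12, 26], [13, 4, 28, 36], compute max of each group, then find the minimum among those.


Find max of each group:
  Group 1: [35, 30, 13] -> max = 35
  Group 2: [43, 44, 13, 12, 26] -> max = 44
  Group 3: [13, 4, 28, 36] -> max = 36
Maxes: [35, 44, 36]
Minimum of maxes = 35
Final answer: 35


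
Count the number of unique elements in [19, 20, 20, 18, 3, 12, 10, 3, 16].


List all unique values:
Distinct values: [3, 10, 12, 16, 18, 19, 20]
Count = 7
Final answer: 7


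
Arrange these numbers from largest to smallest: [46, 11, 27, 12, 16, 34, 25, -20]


Original list: [46, 11, 27, 12, 16, 34, 25, -20]
Repeatedly take the largest remaining element:
  Remaining [46, 11, 27, 12, 16, 34, 25, -20] -> largest is 46
  Remaining [11, 27, 12, 16, 34, 25, -20] -> largest is 34
  Remaining [11, 27, 12, 16, 25, -20] -> largest is 27
  Remaining [11, 12, 16, 25, -20] -> largest is 25
  Remaining [11, 12, 16, -20] -> largest is 16
  Remaining [11, 12, -20] -> largest is 12
  Remaining [11, -20] -> largest is 11
  Remaining [-20] -> largest is -20
Collecting the picks in order gives the descending list.
Final answer: [46, 34, 27, 25, 16, 12, 11, -20]


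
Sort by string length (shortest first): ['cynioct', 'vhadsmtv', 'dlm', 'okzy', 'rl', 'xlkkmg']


Compute lengths:
  'cynioct' has length 7
  'vhadsmtv' has length 8
  'dlm' has length 3
  'okzy' has length 4
  'rl' has length 2
  'xlkkmg' has length 6
Lengths in increasing order: 2 < 3 < 4 < 6 < 7 < 8
Listing the words in that order gives the answer.
Final answer: ['rl', 'dlm', 'okzy', 'xlkkmg', 'cynioct', 'vhadsmtv']


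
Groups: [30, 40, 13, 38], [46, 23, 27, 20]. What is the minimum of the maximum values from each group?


Find max of each group:
  Group 1: [30, 40, 13, 38] -> max = 40
  Group 2: [46, 23, 27, 20] -> max = 46
Maxes: [40, 46]
Minimum of maxes = 40
Final answer: 40


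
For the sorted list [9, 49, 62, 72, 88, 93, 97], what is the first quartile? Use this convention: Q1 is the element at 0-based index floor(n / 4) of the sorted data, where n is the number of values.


The list has n = 7 elements.
Q1 index = floor(7 / 4) = floor(1.75) = 1
Counting from index 0 in the sorted data, the element at index 1 is 49.
Final answer: 49


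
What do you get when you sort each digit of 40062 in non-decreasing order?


The number 40062 has digits: 4, 0, 0, 6, 2
Sorted: 0, 0, 2, 4, 6
Joining the sorted digits gives the result.
Final answer: 00246


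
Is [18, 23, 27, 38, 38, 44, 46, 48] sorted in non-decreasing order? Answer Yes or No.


Check consecutive pairs:
  18 <= 23? True
  23 <= 27? True
  27 <= 38? True
  38 <= 38? True
  38 <= 44? True
  44 <= 46? True
  46 <= 48? True
Every consecutive pair is in order, so the list is non-decreasing.
Final answer: Yes


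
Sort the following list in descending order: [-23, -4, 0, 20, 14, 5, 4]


Original list: [-23, -4, 0, 20, 14, 5, 4]
Repeatedly take the largest remaining element:
  Remaining [-23, -4, 0, 20, 14, 5, 4] -> largest is 20
  Remaining [-23, -4, 0, 14, 5, 4] -> largest is 14
  Remaining [-23, -4, 0, 5, 4] -> largest is 5
  Remaining [-23, -4, 0, 4] -> largest is 4
  Remaining [-23, -4, 0] -> largest is 0
  Remaining [-23, -4] -> largest is -4
  Remaining [-23] -> largest is -23
Collecting the picks in order gives the descending list.
Final answer: [20, 14, 5, 4, 0, -4, -23]


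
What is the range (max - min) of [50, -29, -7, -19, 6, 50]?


Maximum value: 50
Minimum value: -29
Range = 50 - (-29) = 79
Final answer: 79


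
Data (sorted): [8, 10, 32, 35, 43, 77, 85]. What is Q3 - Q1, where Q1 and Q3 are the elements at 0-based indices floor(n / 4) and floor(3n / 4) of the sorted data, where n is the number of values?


The data has n = 7 elements.
Q1 index = floor(7 / 4) = floor(1.75) = 1; Q3 index = floor(3 * 7 / 4) = floor(5.25) = 5
Q1 = element at index 1 = 10
Q3 = element at index 5 = 77
IQR = 77 - 10 = 67
Final answer: 67


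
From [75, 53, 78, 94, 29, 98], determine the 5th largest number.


Sort descending: [98, 94, 78, 75, 53, 29]
The 5th element (1-indexed) is at index 4.
Value = 53
Final answer: 53


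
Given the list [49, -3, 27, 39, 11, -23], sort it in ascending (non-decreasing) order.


Original list: [49, -3, 27, 39, 11, -23]
Repeatedly take the smallest remaining element:
  Remaining [49, -3, 27, 39, 11, -23] -> smallest is -23
  Remaining [49, -3, 27, 39, 11] -> smallest is -3
  Remaining [49, 27, 39, 11] -> smallest is 11
  Remaining [49, 27, 39] -> smallest is 27
  Remaining [49, 39] -> smallest is 39
  Remaining [49] -> smallest is 49
Collecting the picks in order gives the sorted list.
Final answer: [-23, -3, 11, 27, 39, 49]


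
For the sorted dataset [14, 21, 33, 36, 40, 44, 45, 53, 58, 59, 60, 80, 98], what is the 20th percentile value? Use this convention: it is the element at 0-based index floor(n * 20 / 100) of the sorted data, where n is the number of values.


The dataset has n = 13 elements.
Index = floor(13 * 20 / 100) = floor(260 / 100) = floor(2.6) = 2
Counting from index 0 in the sorted data, the element at index 2 is 33.
Final answer: 33


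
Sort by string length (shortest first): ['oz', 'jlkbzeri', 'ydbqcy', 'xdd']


Compute lengths:
  'oz' has length 2
  'jlkbzeri' has length 8
  'ydbqcy' has length 6
  'xdd' has length 3
Lengths in increasing order: 2 < 3 < 6 < 8
Listing the words in that order gives the answer.
Final answer: ['oz', 'xdd', 'ydbqcy', 'jlkbzeri']


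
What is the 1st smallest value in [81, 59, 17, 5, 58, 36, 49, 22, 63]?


Sort ascending: [5, 17, 22, 36, 49, 58, 59, 63, 81]
The 1st element (1-indexed) is at index 0.
Value = 5
Final answer: 5


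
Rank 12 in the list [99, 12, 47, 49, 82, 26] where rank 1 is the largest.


Sort descending: [99, 82, 49, 47, 26, 12]
Find 12 in the sorted list.
12 is at position 6.
Final answer: 6


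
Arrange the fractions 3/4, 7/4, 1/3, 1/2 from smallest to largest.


Convert to decimal for comparison:
  3/4 = 0.75
  7/4 = 1.75
  1/3 = 0.3333
  1/2 = 0.5
Decimals in increasing order: 0.3333 < 0.5 < 0.75 < 1.75
Writing each back as its fraction gives the sorted order.
Final answer: 1/3, 1/2, 3/4, 7/4


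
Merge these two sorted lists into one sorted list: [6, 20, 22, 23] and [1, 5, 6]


List A: [6, 20, 22, 23]
List B: [1, 5, 6]
Repeatedly compare the front elements and take the smaller:
  6 vs 1 -> take 1
  6 vs 5 -> take 5
  6 vs 6 -> take 6
  20 vs 6 -> take 6
  B is exhausted; append the rest of A: [20, 22, 23]
Final answer: [1, 5, 6, 6, 20, 22, 23]


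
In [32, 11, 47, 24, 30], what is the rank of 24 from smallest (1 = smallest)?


Sort ascending: [11, 24, 30, 32, 47]
Find 24 in the sorted list.
24 is at position 2 (1-indexed).
Final answer: 2


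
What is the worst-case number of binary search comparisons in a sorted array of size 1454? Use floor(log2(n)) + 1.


Binary search halves the search space each step.
Maximum comparisons = floor(log2(1454)) + 1
log2(1454) = 10.5058
floor(log2(1454)) = 10, so 10 + 1 = 11
Final answer: 11


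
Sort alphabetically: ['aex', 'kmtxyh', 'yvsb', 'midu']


Compare strings character by character (the first differing letter decides):
  'aex' < 'kmtxyh' since 'a' < 'k' at position 1
  'kmtxyh' < 'midu' since 'k' < 'm' at position 1
  'midu' < 'yvsb' since 'm' < 'y' at position 1
Chaining these comparisons gives the alphabetical order.
Final answer: ['aex', 'kmtxyh', 'midu', 'yvsb']


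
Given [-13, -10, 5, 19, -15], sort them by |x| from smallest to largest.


Compute absolute values:
  |-13| = 13
  |-10| = 10
  |5| = 5
  |19| = 19
  |-15| = 15
Absolute values in increasing order: 5 < 10 < 13 < 15 < 19
Listing the original numbers in that order gives the answer.
Final answer: [5, -10, -13, -15, 19]


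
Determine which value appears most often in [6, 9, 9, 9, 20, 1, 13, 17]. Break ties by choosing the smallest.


Count the frequency of each value:
  1 appears 1 time(s)
  6 appears 1 time(s)
  9 appears 3 time(s)
  13 appears 1 time(s)
  17 appears 1 time(s)
  20 appears 1 time(s)
Maximum frequency is 3.
Only 9 reaches that frequency, so it is the mode.
Final answer: 9


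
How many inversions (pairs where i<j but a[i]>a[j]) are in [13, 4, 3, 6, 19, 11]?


For each element, count the later elements that are smaller than it:
  13 (index 0): smaller elements after it = [4, 3, 6, 11] -> 4
  4 (index 1): smaller elements after it = [3] -> 1
  3 (index 2): smaller elements after it = [] -> 0
  6 (index 3): smaller elements after it = [] -> 0
  19 (index 4): smaller elements after it = [11] -> 1
Total inversions = 4 + 1 + 0 + 0 + 1 = 6
Final answer: 6


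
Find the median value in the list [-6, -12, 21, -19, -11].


First, sort the list: [-19, -12, -11, -6, 21]
The list has 5 elements (odd count).
The middle index is 2 (0-based), and the element there is -11.
Final answer: -11


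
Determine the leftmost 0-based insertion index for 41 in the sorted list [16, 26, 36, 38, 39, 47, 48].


List is sorted: [16, 26, 36, 38, 39, 47, 48]
We need the leftmost position where 41 can be inserted, i.e. the first index whose element is >= 41 (or the end of the list if none is).
Binary search with low=0, high=7 (0-based indices):
  low=0, high=7, mid=3: a[3]=38 < 41, so low = 4
  low=4, high=7, mid=5: a[5]=47 >= 41, so high = 5
  low=4, high=5, mid=4: a[4]=39 < 41, so low = 5
Now low = high = 5, so the insertion index is 5.
Final answer: 5


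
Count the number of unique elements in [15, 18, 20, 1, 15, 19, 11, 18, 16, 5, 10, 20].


List all unique values:
Distinct values: [1, 5, 10, 11, 15, 16, 18, 19, 20]
Count = 9
Final answer: 9


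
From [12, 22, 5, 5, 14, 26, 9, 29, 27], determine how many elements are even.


Check each element:
  12 is even
  22 is even
  5 is odd
  5 is odd
  14 is even
  26 is even
  9 is odd
  29 is odd
  27 is odd
Evens: [12, 22, 14, 26]
Count of evens = 4
Final answer: 4


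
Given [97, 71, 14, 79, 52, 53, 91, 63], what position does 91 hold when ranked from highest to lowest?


Sort descending: [97, 91, 79, 71, 63, 53, 52, 14]
Find 91 in the sorted list.
91 is at position 2.
Final answer: 2


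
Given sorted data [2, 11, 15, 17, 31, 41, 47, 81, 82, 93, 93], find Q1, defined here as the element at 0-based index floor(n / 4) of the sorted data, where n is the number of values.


The list has n = 11 elements.
Q1 index = floor(11 / 4) = floor(2.75) = 2
Counting from index 0 in the sorted data, the element at index 2 is 15.
Final answer: 15


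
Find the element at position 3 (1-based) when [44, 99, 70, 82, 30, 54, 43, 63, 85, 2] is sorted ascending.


Sort ascending: [2, 30, 43, 44, 54, 63, 70, 82, 85, 99]
The 3rd element (1-indexed) is at index 2.
Value = 43
Final answer: 43


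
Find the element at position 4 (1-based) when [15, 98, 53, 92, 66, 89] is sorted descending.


Sort descending: [98, 92, 89, 66, 53, 15]
The 4th element (1-indexed) is at index 3.
Value = 66
Final answer: 66


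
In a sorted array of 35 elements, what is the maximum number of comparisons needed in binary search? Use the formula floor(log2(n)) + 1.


Binary search halves the search space each step.
Maximum comparisons = floor(log2(35)) + 1
log2(35) = 5.1293
floor(log2(35)) = 5, so 5 + 1 = 6
Final answer: 6


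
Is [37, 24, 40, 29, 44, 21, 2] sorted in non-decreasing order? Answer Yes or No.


Check consecutive pairs:
  37 <= 24? False
  24 <= 40? True
  40 <= 29? False
  29 <= 44? True
  44 <= 21? False
  21 <= 2? False
4 consecutive pair(s) are out of order, so the list is not sorted.
Final answer: No


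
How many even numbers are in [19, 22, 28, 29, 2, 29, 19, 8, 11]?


Check each element:
  19 is odd
  22 is even
  28 is even
  29 is odd
  2 is even
  29 is odd
  19 is odd
  8 is even
  11 is odd
Evens: [22, 28, 2, 8]
Count of evens = 4
Final answer: 4


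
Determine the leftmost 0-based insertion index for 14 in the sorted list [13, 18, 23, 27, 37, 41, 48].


List is sorted: [13, 18, 23, 27, 37, 41, 48]
We need the leftmost position where 14 can be inserted, i.e. the first index whose element is >= 14 (or the end of the list if none is).
Binary search with low=0, high=7 (0-based indices):
  low=0, high=7, mid=3: a[3]=27 >= 14, so high = 3
  low=0, high=3, mid=1: a[1]=18 >= 14, so high = 1
  low=0, high=1, mid=0: a[0]=13 < 14, so low = 1
Now low = high = 1, so the insertion index is 1.
Final answer: 1


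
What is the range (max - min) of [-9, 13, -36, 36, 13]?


Maximum value: 36
Minimum value: -36
Range = 36 - (-36) = 72
Final answer: 72


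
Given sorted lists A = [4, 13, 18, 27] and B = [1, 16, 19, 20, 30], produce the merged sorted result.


List A: [4, 13, 18, 27]
List B: [1, 16, 19, 20, 30]
Repeatedly compare the front elements and take the smaller:
  4 vs 1 -> take 1
  4 vs 16 -> take 4
  13 vs 16 -> take 13
  18 vs 16 -> take 16
  18 vs 19 -> take 18
  27 vs 19 -> take 19
  27 vs 20 -> take 20
  27 vs 30 -> take 27
  A is exhausted; append the rest of B: [30]
Final answer: [1, 4, 13, 16, 18, 19, 20, 27, 30]


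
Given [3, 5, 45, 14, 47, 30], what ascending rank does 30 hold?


Sort ascending: [3, 5, 14, 30, 45, 47]
Find 30 in the sorted list.
30 is at position 4 (1-indexed).
Final answer: 4


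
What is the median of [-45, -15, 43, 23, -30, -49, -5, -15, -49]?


First, sort the list: [-49, -49, -45, -30, -15, -15, -5, 23, 43]
The list has 9 elements (odd count).
The middle index is 4 (0-based), and the element there is -15.
Final answer: -15


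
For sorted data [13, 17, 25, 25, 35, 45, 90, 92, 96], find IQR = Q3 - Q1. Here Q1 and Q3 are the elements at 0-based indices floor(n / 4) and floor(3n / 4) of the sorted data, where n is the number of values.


The data has n = 9 elements.
Q1 index = floor(9 / 4) = floor(2.25) = 2; Q3 index = floor(3 * 9 / 4) = floor(6.75) = 6
Q1 = element at index 2 = 25
Q3 = element at index 6 = 90
IQR = 90 - 25 = 65
Final answer: 65


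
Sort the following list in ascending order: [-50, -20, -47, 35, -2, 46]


Original list: [-50, -20, -47, 35, -2, 46]
Repeatedly take the smallest remaining element:
  Remaining [-50, -20, -47, 35, -2, 46] -> smallest is -50
  Remaining [-20, -47, 35, -2, 46] -> smallest is -47
  Remaining [-20, 35, -2, 46] -> smallest is -20
  Remaining [35, -2, 46] -> smallest is -2
  Remaining [35, 46] -> smallest is 35
  Remaining [46] -> smallest is 46
Collecting the picks in order gives the sorted list.
Final answer: [-50, -47, -20, -2, 35, 46]


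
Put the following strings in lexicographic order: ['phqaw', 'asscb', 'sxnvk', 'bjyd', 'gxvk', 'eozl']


Compare strings character by character (the first differing letter decides):
  'asscb' < 'bjyd' since 'a' < 'b' at position 1
  'bjyd' < 'eozl' since 'b' < 'e' at position 1
  'eozl' < 'gxvk' since 'e' < 'g' at position 1
  'gxvk' < 'phqaw' since 'g' < 'p' at position 1
  'phqaw' < 'sxnvk' since 'p' < 's' at position 1
Chaining these comparisons gives the alphabetical order.
Final answer: ['asscb', 'bjyd', 'eozl', 'gxvk', 'phqaw', 'sxnvk']


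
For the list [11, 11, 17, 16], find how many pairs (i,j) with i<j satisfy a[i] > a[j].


For each element, count the later elements that are smaller than it:
  11 (index 0): smaller elements after it = [] -> 0
  11 (index 1): smaller elements after it = [] -> 0
  17 (index 2): smaller elements after it = [16] -> 1
Total inversions = 0 + 0 + 1 = 1
Final answer: 1


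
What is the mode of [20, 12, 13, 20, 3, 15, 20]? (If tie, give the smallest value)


Count the frequency of each value:
  3 appears 1 time(s)
  12 appears 1 time(s)
  13 appears 1 time(s)
  15 appears 1 time(s)
  20 appears 3 time(s)
Maximum frequency is 3.
Only 20 reaches that frequency, so it is the mode.
Final answer: 20


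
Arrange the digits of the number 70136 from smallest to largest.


The number 70136 has digits: 7, 0, 1, 3, 6
Sorted: 0, 1, 3, 6, 7
Joining the sorted digits gives the result.
Final answer: 01367


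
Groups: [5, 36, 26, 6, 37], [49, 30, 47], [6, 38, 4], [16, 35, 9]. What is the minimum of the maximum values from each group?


Find max of each group:
  Group 1: [5, 36, 26, 6, 37] -> max = 37
  Group 2: [49, 30, 47] -> max = 49
  Group 3: [6, 38, 4] -> max = 38
  Group 4: [16, 35, 9] -> max = 35
Maxes: [37, 49, 38, 35]
Minimum of maxes = 35
Final answer: 35


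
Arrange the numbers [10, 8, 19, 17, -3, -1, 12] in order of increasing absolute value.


Compute absolute values:
  |10| = 10
  |8| = 8
  |19| = 19
  |17| = 17
  |-3| = 3
  |-1| = 1
  |12| = 12
Absolute values in increasing order: 1 < 3 < 8 < 10 < 12 < 17 < 19
Listing the original numbers in that order gives the answer.
Final answer: [-1, -3, 8, 10, 12, 17, 19]


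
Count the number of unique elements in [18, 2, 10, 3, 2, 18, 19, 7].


List all unique values:
Distinct values: [2, 3, 7, 10, 18, 19]
Count = 6
Final answer: 6


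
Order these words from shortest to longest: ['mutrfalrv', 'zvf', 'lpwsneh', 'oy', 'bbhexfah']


Compute lengths:
  'mutrfalrv' has length 9
  'zvf' has length 3
  'lpwsneh' has length 7
  'oy' has length 2
  'bbhexfah' has length 8
Lengths in increasing order: 2 < 3 < 7 < 8 < 9
Listing the words in that order gives the answer.
Final answer: ['oy', 'zvf', 'lpwsneh', 'bbhexfah', 'mutrfalrv']


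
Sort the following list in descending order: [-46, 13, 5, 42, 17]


Original list: [-46, 13, 5, 42, 17]
Repeatedly take the largest remaining element:
  Remaining [-46, 13, 5, 42, 17] -> largest is 42
  Remaining [-46, 13, 5, 17] -> largest is 17
  Remaining [-46, 13, 5] -> largest is 13
  Remaining [-46, 5] -> largest is 5
  Remaining [-46] -> largest is -46
Collecting the picks in order gives the descending list.
Final answer: [42, 17, 13, 5, -46]


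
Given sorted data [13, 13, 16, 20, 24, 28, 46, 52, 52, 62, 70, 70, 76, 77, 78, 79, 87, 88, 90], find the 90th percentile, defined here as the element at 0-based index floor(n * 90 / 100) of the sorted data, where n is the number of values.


The dataset has n = 19 elements.
Index = floor(19 * 90 / 100) = floor(1710 / 100) = floor(17.1) = 17
Counting from index 0 in the sorted data, the element at index 17 is 88.
Final answer: 88


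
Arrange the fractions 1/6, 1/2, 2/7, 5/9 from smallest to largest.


Convert to decimal for comparison:
  1/6 = 0.1667
  1/2 = 0.5
  2/7 = 0.2857
  5/9 = 0.5556
Decimals in increasing order: 0.1667 < 0.2857 < 0.5 < 0.5556
Writing each back as its fraction gives the sorted order.
Final answer: 1/6, 2/7, 1/2, 5/9


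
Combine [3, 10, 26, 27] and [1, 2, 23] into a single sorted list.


List A: [3, 10, 26, 27]
List B: [1, 2, 23]
Repeatedly compare the front elements and take the smaller:
  3 vs 1 -> take 1
  3 vs 2 -> take 2
  3 vs 23 -> take 3
  10 vs 23 -> take 10
  26 vs 23 -> take 23
  B is exhausted; append the rest of A: [26, 27]
Final answer: [1, 2, 3, 10, 23, 26, 27]


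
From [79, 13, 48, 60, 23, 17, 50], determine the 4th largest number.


Sort descending: [79, 60, 50, 48, 23, 17, 13]
The 4th element (1-indexed) is at index 3.
Value = 48
Final answer: 48


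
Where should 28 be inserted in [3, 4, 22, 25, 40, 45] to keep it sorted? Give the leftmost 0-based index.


List is sorted: [3, 4, 22, 25, 40, 45]
We need the leftmost position where 28 can be inserted, i.e. the first index whose element is >= 28 (or the end of the list if none is).
Binary search with low=0, high=6 (0-based indices):
  low=0, high=6, mid=3: a[3]=25 < 28, so low = 4
  low=4, high=6, mid=5: a[5]=45 >= 28, so high = 5
  low=4, high=5, mid=4: a[4]=40 >= 28, so high = 4
Now low = high = 4, so the insertion index is 4.
Final answer: 4


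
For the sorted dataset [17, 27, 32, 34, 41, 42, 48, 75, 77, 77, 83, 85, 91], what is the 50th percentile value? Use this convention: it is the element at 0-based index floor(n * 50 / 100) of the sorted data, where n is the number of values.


The dataset has n = 13 elements.
Index = floor(13 * 50 / 100) = floor(650 / 100) = floor(6.5) = 6
Counting from index 0 in the sorted data, the element at index 6 is 48.
Final answer: 48


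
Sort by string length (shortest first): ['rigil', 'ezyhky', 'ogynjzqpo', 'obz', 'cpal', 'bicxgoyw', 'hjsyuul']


Compute lengths:
  'rigil' has length 5
  'ezyhky' has length 6
  'ogynjzqpo' has length 9
  'obz' has length 3
  'cpal' has length 4
  'bicxgoyw' has length 8
  'hjsyuul' has length 7
Lengths in increasing order: 3 < 4 < 5 < 6 < 7 < 8 < 9
Listing the words in that order gives the answer.
Final answer: ['obz', 'cpal', 'rigil', 'ezyhky', 'hjsyuul', 'bicxgoyw', 'ogynjzqpo']


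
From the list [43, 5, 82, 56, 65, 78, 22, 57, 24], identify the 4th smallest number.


Sort ascending: [5, 22, 24, 43, 56, 57, 65, 78, 82]
The 4th element (1-indexed) is at index 3.
Value = 43
Final answer: 43


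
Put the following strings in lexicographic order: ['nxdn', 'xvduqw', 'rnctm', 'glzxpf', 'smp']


Compare strings character by character (the first differing letter decides):
  'glzxpf' < 'nxdn' since 'g' < 'n' at position 1
  'nxdn' < 'rnctm' since 'n' < 'r' at position 1
  'rnctm' < 'smp' since 'r' < 's' at position 1
  'smp' < 'xvduqw' since 's' < 'x' at position 1
Chaining these comparisons gives the alphabetical order.
Final answer: ['glzxpf', 'nxdn', 'rnctm', 'smp', 'xvduqw']


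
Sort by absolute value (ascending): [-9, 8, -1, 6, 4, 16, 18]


Compute absolute values:
  |-9| = 9
  |8| = 8
  |-1| = 1
  |6| = 6
  |4| = 4
  |16| = 16
  |18| = 18
Absolute values in increasing order: 1 < 4 < 6 < 8 < 9 < 16 < 18
Listing the original numbers in that order gives the answer.
Final answer: [-1, 4, 6, 8, -9, 16, 18]


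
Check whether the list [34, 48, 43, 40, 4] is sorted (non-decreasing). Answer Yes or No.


Check consecutive pairs:
  34 <= 48? True
  48 <= 43? False
  43 <= 40? False
  40 <= 4? False
3 consecutive pair(s) are out of order, so the list is not sorted.
Final answer: No


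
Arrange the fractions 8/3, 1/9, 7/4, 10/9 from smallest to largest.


Convert to decimal for comparison:
  8/3 = 2.6667
  1/9 = 0.1111
  7/4 = 1.75
  10/9 = 1.1111
Decimals in increasing order: 0.1111 < 1.1111 < 1.75 < 2.6667
Writing each back as its fraction gives the sorted order.
Final answer: 1/9, 10/9, 7/4, 8/3


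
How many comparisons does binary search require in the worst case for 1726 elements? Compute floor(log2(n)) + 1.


Binary search halves the search space each step.
Maximum comparisons = floor(log2(1726)) + 1
log2(1726) = 10.7532
floor(log2(1726)) = 10, so 10 + 1 = 11
Final answer: 11


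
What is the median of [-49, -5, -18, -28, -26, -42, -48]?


First, sort the list: [-49, -48, -42, -28, -26, -18, -5]
The list has 7 elements (odd count).
The middle index is 3 (0-based), and the element there is -28.
Final answer: -28


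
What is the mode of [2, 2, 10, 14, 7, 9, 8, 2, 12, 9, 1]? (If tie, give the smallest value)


Count the frequency of each value:
  1 appears 1 time(s)
  2 appears 3 time(s)
  7 appears 1 time(s)
  8 appears 1 time(s)
  9 appears 2 time(s)
  10 appears 1 time(s)
  12 appears 1 time(s)
  14 appears 1 time(s)
Maximum frequency is 3.
Only 2 reaches that frequency, so it is the mode.
Final answer: 2


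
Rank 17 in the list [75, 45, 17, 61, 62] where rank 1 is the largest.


Sort descending: [75, 62, 61, 45, 17]
Find 17 in the sorted list.
17 is at position 5.
Final answer: 5


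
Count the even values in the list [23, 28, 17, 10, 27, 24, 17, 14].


Check each element:
  23 is odd
  28 is even
  17 is odd
  10 is even
  27 is odd
  24 is even
  17 is odd
  14 is even
Evens: [28, 10, 24, 14]
Count of evens = 4
Final answer: 4


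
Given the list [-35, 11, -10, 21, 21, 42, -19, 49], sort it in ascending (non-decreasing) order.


Original list: [-35, 11, -10, 21, 21, 42, -19, 49]
Repeatedly take the smallest remaining element:
  Remaining [-35, 11, -10, 21, 21, 42, -19, 49] -> smallest is -35
  Remaining [11, -10, 21, 21, 42, -19, 49] -> smallest is -19
  Remaining [11, -10, 21, 21, 42, 49] -> smallest is -10
  Remaining [11, 21, 21, 42, 49] -> smallest is 11
  Remaining [21, 21, 42, 49] -> smallest is 21
  Remaining [21, 42, 49] -> smallest is 21
  Remaining [42, 49] -> smallest is 42
  Remaining [49] -> smallest is 49
Collecting the picks in order gives the sorted list.
Final answer: [-35, -19, -10, 11, 21, 21, 42, 49]


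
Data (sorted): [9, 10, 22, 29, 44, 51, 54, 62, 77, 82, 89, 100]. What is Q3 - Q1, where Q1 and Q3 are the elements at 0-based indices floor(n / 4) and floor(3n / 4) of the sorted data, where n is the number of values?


The data has n = 12 elements.
Q1 index = floor(12 / 4) = floor(3) = 3; Q3 index = floor(3 * 12 / 4) = floor(9) = 9
Q1 = element at index 3 = 29
Q3 = element at index 9 = 82
IQR = 82 - 29 = 53
Final answer: 53


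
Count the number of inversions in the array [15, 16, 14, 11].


For each element, count the later elements that are smaller than it:
  15 (index 0): smaller elements after it = [14, 11] -> 2
  16 (index 1): smaller elements after it = [14, 11] -> 2
  14 (index 2): smaller elements after it = [11] -> 1
Total inversions = 2 + 2 + 1 = 5
Final answer: 5


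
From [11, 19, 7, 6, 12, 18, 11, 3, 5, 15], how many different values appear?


List all unique values:
Distinct values: [3, 5, 6, 7, 11, 12, 15, 18, 19]
Count = 9
Final answer: 9


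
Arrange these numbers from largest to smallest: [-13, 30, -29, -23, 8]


Original list: [-13, 30, -29, -23, 8]
Repeatedly take the largest remaining element:
  Remaining [-13, 30, -29, -23, 8] -> largest is 30
  Remaining [-13, -29, -23, 8] -> largest is 8
  Remaining [-13, -29, -23] -> largest is -13
  Remaining [-29, -23] -> largest is -23
  Remaining [-29] -> largest is -29
Collecting the picks in order gives the descending list.
Final answer: [30, 8, -13, -23, -29]


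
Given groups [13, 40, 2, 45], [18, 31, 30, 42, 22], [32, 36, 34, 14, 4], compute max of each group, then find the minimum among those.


Find max of each group:
  Group 1: [13, 40, 2, 45] -> max = 45
  Group 2: [18, 31, 30, 42, 22] -> max = 42
  Group 3: [32, 36, 34, 14, 4] -> max = 36
Maxes: [45, 42, 36]
Minimum of maxes = 36
Final answer: 36


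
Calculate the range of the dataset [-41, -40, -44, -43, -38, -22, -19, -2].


Maximum value: -2
Minimum value: -44
Range = -2 - (-44) = 42
Final answer: 42


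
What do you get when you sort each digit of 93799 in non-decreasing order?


The number 93799 has digits: 9, 3, 7, 9, 9
Sorted: 3, 7, 9, 9, 9
Joining the sorted digits gives the result.
Final answer: 37999


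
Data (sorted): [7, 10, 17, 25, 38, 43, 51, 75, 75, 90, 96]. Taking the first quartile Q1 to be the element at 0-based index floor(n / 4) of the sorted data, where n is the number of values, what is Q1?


The list has n = 11 elements.
Q1 index = floor(11 / 4) = floor(2.75) = 2
Counting from index 0 in the sorted data, the element at index 2 is 17.
Final answer: 17


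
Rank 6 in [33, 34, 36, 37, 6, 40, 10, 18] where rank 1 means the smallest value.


Sort ascending: [6, 10, 18, 33, 34, 36, 37, 40]
Find 6 in the sorted list.
6 is at position 1 (1-indexed).
Final answer: 1


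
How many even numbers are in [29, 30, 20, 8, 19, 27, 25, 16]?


Check each element:
  29 is odd
  30 is even
  20 is even
  8 is even
  19 is odd
  27 is odd
  25 is odd
  16 is even
Evens: [30, 20, 8, 16]
Count of evens = 4
Final answer: 4


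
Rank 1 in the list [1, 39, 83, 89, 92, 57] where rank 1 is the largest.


Sort descending: [92, 89, 83, 57, 39, 1]
Find 1 in the sorted list.
1 is at position 6.
Final answer: 6


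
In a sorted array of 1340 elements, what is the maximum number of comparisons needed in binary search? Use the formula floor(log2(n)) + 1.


Binary search halves the search space each step.
Maximum comparisons = floor(log2(1340)) + 1
log2(1340) = 10.388
floor(log2(1340)) = 10, so 10 + 1 = 11
Final answer: 11


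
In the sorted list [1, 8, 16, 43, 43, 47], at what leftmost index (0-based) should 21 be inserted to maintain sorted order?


List is sorted: [1, 8, 16, 43, 43, 47]
We need the leftmost position where 21 can be inserted, i.e. the first index whose element is >= 21 (or the end of the list if none is).
Binary search with low=0, high=6 (0-based indices):
  low=0, high=6, mid=3: a[3]=43 >= 21, so high = 3
  low=0, high=3, mid=1: a[1]=8 < 21, so low = 2
  low=2, high=3, mid=2: a[2]=16 < 21, so low = 3
Now low = high = 3, so the insertion index is 3.
Final answer: 3


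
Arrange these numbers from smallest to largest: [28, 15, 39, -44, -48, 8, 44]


Original list: [28, 15, 39, -44, -48, 8, 44]
Repeatedly take the smallest remaining element:
  Remaining [28, 15, 39, -44, -48, 8, 44] -> smallest is -48
  Remaining [28, 15, 39, -44, 8, 44] -> smallest is -44
  Remaining [28, 15, 39, 8, 44] -> smallest is 8
  Remaining [28, 15, 39, 44] -> smallest is 15
  Remaining [28, 39, 44] -> smallest is 28
  Remaining [39, 44] -> smallest is 39
  Remaining [44] -> smallest is 44
Collecting the picks in order gives the sorted list.
Final answer: [-48, -44, 8, 15, 28, 39, 44]


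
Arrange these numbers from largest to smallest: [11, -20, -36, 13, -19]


Original list: [11, -20, -36, 13, -19]
Repeatedly take the largest remaining element:
  Remaining [11, -20, -36, 13, -19] -> largest is 13
  Remaining [11, -20, -36, -19] -> largest is 11
  Remaining [-20, -36, -19] -> largest is -19
  Remaining [-20, -36] -> largest is -20
  Remaining [-36] -> largest is -36
Collecting the picks in order gives the descending list.
Final answer: [13, 11, -19, -20, -36]


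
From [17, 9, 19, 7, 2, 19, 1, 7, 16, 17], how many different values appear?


List all unique values:
Distinct values: [1, 2, 7, 9, 16, 17, 19]
Count = 7
Final answer: 7


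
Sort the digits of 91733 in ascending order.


The number 91733 has digits: 9, 1, 7, 3, 3
Sorted: 1, 3, 3, 7, 9
Joining the sorted digits gives the result.
Final answer: 13379


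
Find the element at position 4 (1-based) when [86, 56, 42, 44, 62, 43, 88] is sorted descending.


Sort descending: [88, 86, 62, 56, 44, 43, 42]
The 4th element (1-indexed) is at index 3.
Value = 56
Final answer: 56


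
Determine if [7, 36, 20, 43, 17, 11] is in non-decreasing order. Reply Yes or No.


Check consecutive pairs:
  7 <= 36? True
  36 <= 20? False
  20 <= 43? True
  43 <= 17? False
  17 <= 11? False
3 consecutive pair(s) are out of order, so the list is not sorted.
Final answer: No


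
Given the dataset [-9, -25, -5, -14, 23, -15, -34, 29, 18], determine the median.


First, sort the list: [-34, -25, -15, -14, -9, -5, 18, 23, 29]
The list has 9 elements (odd count).
The middle index is 4 (0-based), and the element there is -9.
Final answer: -9


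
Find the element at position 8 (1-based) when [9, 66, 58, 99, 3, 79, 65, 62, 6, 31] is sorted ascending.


Sort ascending: [3, 6, 9, 31, 58, 62, 65, 66, 79, 99]
The 8th element (1-indexed) is at index 7.
Value = 66
Final answer: 66


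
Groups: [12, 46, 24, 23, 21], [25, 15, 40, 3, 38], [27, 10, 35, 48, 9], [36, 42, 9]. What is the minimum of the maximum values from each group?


Find max of each group:
  Group 1: [12, 46, 24, 23, 21] -> max = 46
  Group 2: [25, 15, 40, 3, 38] -> max = 40
  Group 3: [27, 10, 35, 48, 9] -> max = 48
  Group 4: [36, 42, 9] -> max = 42
Maxes: [46, 40, 48, 42]
Minimum of maxes = 40
Final answer: 40


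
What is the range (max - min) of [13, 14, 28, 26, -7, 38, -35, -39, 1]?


Maximum value: 38
Minimum value: -39
Range = 38 - (-39) = 77
Final answer: 77


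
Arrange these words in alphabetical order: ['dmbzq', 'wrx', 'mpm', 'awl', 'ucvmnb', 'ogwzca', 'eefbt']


Compare strings character by character (the first differing letter decides):
  'awl' < 'dmbzq' since 'a' < 'd' at position 1
  'dmbzq' < 'eefbt' since 'd' < 'e' at position 1
  'eefbt' < 'mpm' since 'e' < 'm' at position 1
  'mpm' < 'ogwzca' since 'm' < 'o' at position 1
  'ogwzca' < 'ucvmnb' since 'o' < 'u' at position 1
  'ucvmnb' < 'wrx' since 'u' < 'w' at position 1
Chaining these comparisons gives the alphabetical order.
Final answer: ['awl', 'dmbzq', 'eefbt', 'mpm', 'ogwzca', 'ucvmnb', 'wrx']


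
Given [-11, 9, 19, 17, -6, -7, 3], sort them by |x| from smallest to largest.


Compute absolute values:
  |-11| = 11
  |9| = 9
  |19| = 19
  |17| = 17
  |-6| = 6
  |-7| = 7
  |3| = 3
Absolute values in increasing order: 3 < 6 < 7 < 9 < 11 < 17 < 19
Listing the original numbers in that order gives the answer.
Final answer: [3, -6, -7, 9, -11, 17, 19]


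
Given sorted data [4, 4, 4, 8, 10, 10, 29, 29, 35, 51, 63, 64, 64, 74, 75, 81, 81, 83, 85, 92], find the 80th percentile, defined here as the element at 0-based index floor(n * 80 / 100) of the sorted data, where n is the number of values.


The dataset has n = 20 elements.
Index = floor(20 * 80 / 100) = floor(1600 / 100) = floor(16) = 16
Counting from index 0 in the sorted data, the element at index 16 is 81.
Final answer: 81


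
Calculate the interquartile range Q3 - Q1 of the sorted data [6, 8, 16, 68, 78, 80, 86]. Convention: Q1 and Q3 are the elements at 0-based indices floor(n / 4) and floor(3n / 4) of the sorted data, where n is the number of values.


The data has n = 7 elements.
Q1 index = floor(7 / 4) = floor(1.75) = 1; Q3 index = floor(3 * 7 / 4) = floor(5.25) = 5
Q1 = element at index 1 = 8
Q3 = element at index 5 = 80
IQR = 80 - 8 = 72
Final answer: 72


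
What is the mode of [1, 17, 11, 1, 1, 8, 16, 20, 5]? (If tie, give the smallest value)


Count the frequency of each value:
  1 appears 3 time(s)
  5 appears 1 time(s)
  8 appears 1 time(s)
  11 appears 1 time(s)
  16 appears 1 time(s)
  17 appears 1 time(s)
  20 appears 1 time(s)
Maximum frequency is 3.
Only 1 reaches that frequency, so it is the mode.
Final answer: 1


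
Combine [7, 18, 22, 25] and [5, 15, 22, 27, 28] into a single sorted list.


List A: [7, 18, 22, 25]
List B: [5, 15, 22, 27, 28]
Repeatedly compare the front elements and take the smaller:
  7 vs 5 -> take 5
  7 vs 15 -> take 7
  18 vs 15 -> take 15
  18 vs 22 -> take 18
  22 vs 22 -> take 22
  25 vs 22 -> take 22
  25 vs 27 -> take 25
  A is exhausted; append the rest of B: [27, 28]
Final answer: [5, 7, 15, 18, 22, 22, 25, 27, 28]


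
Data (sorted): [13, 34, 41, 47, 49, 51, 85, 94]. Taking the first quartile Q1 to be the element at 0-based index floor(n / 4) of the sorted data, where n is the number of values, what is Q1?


The list has n = 8 elements.
Q1 index = floor(8 / 4) = floor(2) = 2
Counting from index 0 in the sorted data, the element at index 2 is 41.
Final answer: 41


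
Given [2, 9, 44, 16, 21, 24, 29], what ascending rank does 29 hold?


Sort ascending: [2, 9, 16, 21, 24, 29, 44]
Find 29 in the sorted list.
29 is at position 6 (1-indexed).
Final answer: 6


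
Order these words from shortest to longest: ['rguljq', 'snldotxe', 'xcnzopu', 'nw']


Compute lengths:
  'rguljq' has length 6
  'snldotxe' has length 8
  'xcnzopu' has length 7
  'nw' has length 2
Lengths in increasing order: 2 < 6 < 7 < 8
Listing the words in that order gives the answer.
Final answer: ['nw', 'rguljq', 'xcnzopu', 'snldotxe']


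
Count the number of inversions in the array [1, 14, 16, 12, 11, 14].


For each element, count the later elements that are smaller than it:
  1 (index 0): smaller elements after it = [] -> 0
  14 (index 1): smaller elements after it = [12, 11] -> 2
  16 (index 2): smaller elements after it = [12, 11, 14] -> 3
  12 (index 3): smaller elements after it = [11] -> 1
  11 (index 4): smaller elements after it = [] -> 0
Total inversions = 0 + 2 + 3 + 1 + 0 = 6
Final answer: 6


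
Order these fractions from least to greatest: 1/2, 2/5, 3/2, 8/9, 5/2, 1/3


Convert to decimal for comparison:
  1/2 = 0.5
  2/5 = 0.4
  3/2 = 1.5
  8/9 = 0.8889
  5/2 = 2.5
  1/3 = 0.3333
Decimals in increasing order: 0.3333 < 0.4 < 0.5 < 0.8889 < 1.5 < 2.5
Writing each back as its fraction gives the sorted order.
Final answer: 1/3, 2/5, 1/2, 8/9, 3/2, 5/2


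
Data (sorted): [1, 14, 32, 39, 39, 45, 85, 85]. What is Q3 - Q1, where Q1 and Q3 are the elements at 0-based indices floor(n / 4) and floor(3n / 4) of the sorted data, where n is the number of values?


The data has n = 8 elements.
Q1 index = floor(8 / 4) = floor(2) = 2; Q3 index = floor(3 * 8 / 4) = floor(6) = 6
Q1 = element at index 2 = 32
Q3 = element at index 6 = 85
IQR = 85 - 32 = 53
Final answer: 53


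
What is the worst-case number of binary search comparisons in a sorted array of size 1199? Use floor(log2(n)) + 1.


Binary search halves the search space each step.
Maximum comparisons = floor(log2(1199)) + 1
log2(1199) = 10.2276
floor(log2(1199)) = 10, so 10 + 1 = 11
Final answer: 11


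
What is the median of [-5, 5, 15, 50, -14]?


First, sort the list: [-14, -5, 5, 15, 50]
The list has 5 elements (odd count).
The middle index is 2 (0-based), and the element there is 5.
Final answer: 5


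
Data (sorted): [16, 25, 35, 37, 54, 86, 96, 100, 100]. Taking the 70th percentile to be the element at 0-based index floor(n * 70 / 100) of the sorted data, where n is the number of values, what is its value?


The dataset has n = 9 elements.
Index = floor(9 * 70 / 100) = floor(630 / 100) = floor(6.3) = 6
Counting from index 0 in the sorted data, the element at index 6 is 96.
Final answer: 96
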